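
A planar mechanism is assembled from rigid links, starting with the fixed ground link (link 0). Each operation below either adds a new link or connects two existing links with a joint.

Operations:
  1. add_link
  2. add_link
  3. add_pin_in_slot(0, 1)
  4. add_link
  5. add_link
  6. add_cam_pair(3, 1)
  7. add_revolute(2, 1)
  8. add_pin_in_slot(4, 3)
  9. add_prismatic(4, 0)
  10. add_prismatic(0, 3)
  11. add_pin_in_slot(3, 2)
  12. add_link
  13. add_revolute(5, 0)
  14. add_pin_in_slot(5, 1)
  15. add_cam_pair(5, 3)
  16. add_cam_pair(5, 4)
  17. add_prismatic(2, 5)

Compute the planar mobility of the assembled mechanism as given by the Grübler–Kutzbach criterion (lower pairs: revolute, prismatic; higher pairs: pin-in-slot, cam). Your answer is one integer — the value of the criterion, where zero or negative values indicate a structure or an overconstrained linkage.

L=1 J1=0 J2=0
add link → L=2 J1=0 J2=0
add link → L=3 J1=0 J2=0
PS@0,1 dof=2 J2 → L=3 J1=0 J2=1
add link → L=4 J1=0 J2=1
add link → L=5 J1=0 J2=1
C@3,1 dof=2 J2 → L=5 J1=0 J2=2
R@2,1 dof=1 J1 → L=5 J1=1 J2=2
PS@4,3 dof=2 J2 → L=5 J1=1 J2=3
P@4,0 dof=1 J1 → L=5 J1=2 J2=3
P@0,3 dof=1 J1 → L=5 J1=3 J2=3
PS@3,2 dof=2 J2 → L=5 J1=3 J2=4
add link → L=6 J1=3 J2=4
R@5,0 dof=1 J1 → L=6 J1=4 J2=4
PS@5,1 dof=2 J2 → L=6 J1=4 J2=5
C@5,3 dof=2 J2 → L=6 J1=4 J2=6
C@5,4 dof=2 J2 → L=6 J1=4 J2=7
P@2,5 dof=1 J1 → L=6 J1=5 J2=7
M=3(L−1)−2J1−J2=3·5−2·5−7=-2

M = -2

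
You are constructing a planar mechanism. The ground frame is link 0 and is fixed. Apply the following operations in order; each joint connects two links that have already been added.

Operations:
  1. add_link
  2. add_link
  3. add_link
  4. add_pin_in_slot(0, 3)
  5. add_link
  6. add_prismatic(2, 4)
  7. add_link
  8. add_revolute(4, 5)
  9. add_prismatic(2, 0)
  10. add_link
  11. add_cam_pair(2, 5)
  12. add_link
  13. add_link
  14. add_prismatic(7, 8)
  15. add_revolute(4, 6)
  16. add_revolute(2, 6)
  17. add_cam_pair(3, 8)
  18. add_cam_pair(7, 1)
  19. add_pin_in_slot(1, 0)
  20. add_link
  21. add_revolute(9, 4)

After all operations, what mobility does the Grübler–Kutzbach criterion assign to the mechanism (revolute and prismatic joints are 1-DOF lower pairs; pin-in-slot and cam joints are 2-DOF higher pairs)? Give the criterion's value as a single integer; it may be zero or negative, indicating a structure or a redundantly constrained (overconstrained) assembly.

link 0 = ground. State L|J1|J2 = 1|0|0
+link1  2|0|0
+link2  3|0|0
+link3  4|0|0
PS(0,3) f=2→J2  4|0|1
+link4  5|0|1
P(2,4) f=1→J1  5|1|1
+link5  6|1|1
R(4,5) f=1→J1  6|2|1
P(2,0) f=1→J1  6|3|1
+link6  7|3|1
C(2,5) f=2→J2  7|3|2
+link7  8|3|2
+link8  9|3|2
P(7,8) f=1→J1  9|4|2
R(4,6) f=1→J1  9|5|2
R(2,6) f=1→J1  9|6|2
C(3,8) f=2→J2  9|6|3
C(7,1) f=2→J2  9|6|4
PS(1,0) f=2→J2  9|6|5
+link9  10|6|5
R(9,4) f=1→J1  10|7|5
M = 3(10−1)−2·7−5 = 27−14−5 = 8

M = 8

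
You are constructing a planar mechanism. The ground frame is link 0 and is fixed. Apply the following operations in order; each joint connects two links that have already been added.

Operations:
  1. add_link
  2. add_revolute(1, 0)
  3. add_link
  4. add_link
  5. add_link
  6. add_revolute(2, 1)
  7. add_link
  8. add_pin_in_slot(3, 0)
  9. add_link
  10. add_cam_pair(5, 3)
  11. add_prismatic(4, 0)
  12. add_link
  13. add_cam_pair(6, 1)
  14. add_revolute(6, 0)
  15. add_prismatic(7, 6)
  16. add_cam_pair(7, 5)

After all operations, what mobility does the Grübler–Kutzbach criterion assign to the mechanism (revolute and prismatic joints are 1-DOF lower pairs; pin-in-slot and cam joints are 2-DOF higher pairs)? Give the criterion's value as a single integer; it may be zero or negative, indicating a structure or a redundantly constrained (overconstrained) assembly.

link 0 = ground. State L|J1|J2 = 1|0|0
+link1  2|0|0
R(1,0) f=1→J1  2|1|0
+link2  3|1|0
+link3  4|1|0
+link4  5|1|0
R(2,1) f=1→J1  5|2|0
+link5  6|2|0
PS(3,0) f=2→J2  6|2|1
+link6  7|2|1
C(5,3) f=2→J2  7|2|2
P(4,0) f=1→J1  7|3|2
+link7  8|3|2
C(6,1) f=2→J2  8|3|3
R(6,0) f=1→J1  8|4|3
P(7,6) f=1→J1  8|5|3
C(7,5) f=2→J2  8|5|4
M = 3(8−1)−2·5−4 = 21−10−4 = 7

M = 7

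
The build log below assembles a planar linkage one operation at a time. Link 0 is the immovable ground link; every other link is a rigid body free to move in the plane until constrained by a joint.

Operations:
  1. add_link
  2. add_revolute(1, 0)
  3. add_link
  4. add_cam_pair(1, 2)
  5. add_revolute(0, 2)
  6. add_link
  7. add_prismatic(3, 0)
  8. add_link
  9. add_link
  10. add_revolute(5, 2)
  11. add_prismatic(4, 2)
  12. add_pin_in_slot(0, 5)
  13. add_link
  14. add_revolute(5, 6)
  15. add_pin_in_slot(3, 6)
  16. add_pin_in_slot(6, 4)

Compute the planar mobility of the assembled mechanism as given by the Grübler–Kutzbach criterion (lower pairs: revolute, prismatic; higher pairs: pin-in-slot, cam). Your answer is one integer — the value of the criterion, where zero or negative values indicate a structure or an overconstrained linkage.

M = 2

ground; <1,0,0>
#1 <2,0,0>
R:1↔0 J1 <2,1,0>
#2 <3,1,0>
C:1↔2 J2 <3,1,1>
R:0↔2 J1 <3,2,1>
#3 <4,2,1>
P:3↔0 J1 <4,3,1>
#4 <5,3,1>
#5 <6,3,1>
R:5↔2 J1 <6,4,1>
P:4↔2 J1 <6,5,1>
PS:0↔5 J2 <6,5,2>
#6 <7,5,2>
R:5↔6 J1 <7,6,2>
PS:3↔6 J2 <7,6,3>
PS:6↔4 J2 <7,6,4>
3×6 − 2×6 − 1×4 = 2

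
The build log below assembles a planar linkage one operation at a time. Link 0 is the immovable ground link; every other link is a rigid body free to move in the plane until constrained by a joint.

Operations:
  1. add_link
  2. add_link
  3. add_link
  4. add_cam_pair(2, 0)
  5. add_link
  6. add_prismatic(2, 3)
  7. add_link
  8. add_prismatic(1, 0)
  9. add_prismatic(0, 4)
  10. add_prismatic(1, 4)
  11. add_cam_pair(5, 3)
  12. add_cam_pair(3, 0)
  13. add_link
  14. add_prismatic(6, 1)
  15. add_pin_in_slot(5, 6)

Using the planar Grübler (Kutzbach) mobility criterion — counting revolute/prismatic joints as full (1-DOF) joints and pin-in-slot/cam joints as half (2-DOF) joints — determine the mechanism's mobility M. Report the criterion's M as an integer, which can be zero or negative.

L=1 J1=0 J2=0
add link → L=2 J1=0 J2=0
add link → L=3 J1=0 J2=0
add link → L=4 J1=0 J2=0
C@2,0 dof=2 J2 → L=4 J1=0 J2=1
add link → L=5 J1=0 J2=1
P@2,3 dof=1 J1 → L=5 J1=1 J2=1
add link → L=6 J1=1 J2=1
P@1,0 dof=1 J1 → L=6 J1=2 J2=1
P@0,4 dof=1 J1 → L=6 J1=3 J2=1
P@1,4 dof=1 J1 → L=6 J1=4 J2=1
C@5,3 dof=2 J2 → L=6 J1=4 J2=2
C@3,0 dof=2 J2 → L=6 J1=4 J2=3
add link → L=7 J1=4 J2=3
P@6,1 dof=1 J1 → L=7 J1=5 J2=3
PS@5,6 dof=2 J2 → L=7 J1=5 J2=4
M=3(L−1)−2J1−J2=3·6−2·5−4=4

M = 4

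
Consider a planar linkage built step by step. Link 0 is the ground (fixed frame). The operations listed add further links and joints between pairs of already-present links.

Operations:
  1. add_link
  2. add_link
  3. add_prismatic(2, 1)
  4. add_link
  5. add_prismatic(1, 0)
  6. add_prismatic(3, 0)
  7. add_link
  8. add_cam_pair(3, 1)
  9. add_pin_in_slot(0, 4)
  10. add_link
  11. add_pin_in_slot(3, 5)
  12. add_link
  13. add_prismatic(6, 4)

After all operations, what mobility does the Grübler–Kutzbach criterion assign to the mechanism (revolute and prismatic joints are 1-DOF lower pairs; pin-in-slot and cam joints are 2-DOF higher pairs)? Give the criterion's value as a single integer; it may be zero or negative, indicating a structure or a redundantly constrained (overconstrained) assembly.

link 0 = ground. State L|J1|J2 = 1|0|0
+link1  2|0|0
+link2  3|0|0
P(2,1) f=1→J1  3|1|0
+link3  4|1|0
P(1,0) f=1→J1  4|2|0
P(3,0) f=1→J1  4|3|0
+link4  5|3|0
C(3,1) f=2→J2  5|3|1
PS(0,4) f=2→J2  5|3|2
+link5  6|3|2
PS(3,5) f=2→J2  6|3|3
+link6  7|3|3
P(6,4) f=1→J1  7|4|3
M = 3(7−1)−2·4−3 = 18−8−3 = 7

M = 7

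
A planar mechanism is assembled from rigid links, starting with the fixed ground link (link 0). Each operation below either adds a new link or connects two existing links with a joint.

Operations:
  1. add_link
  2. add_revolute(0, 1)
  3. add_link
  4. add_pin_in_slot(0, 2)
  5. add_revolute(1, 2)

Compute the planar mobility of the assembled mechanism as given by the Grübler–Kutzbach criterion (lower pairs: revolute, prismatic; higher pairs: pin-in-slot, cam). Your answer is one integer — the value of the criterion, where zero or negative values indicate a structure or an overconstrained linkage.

[1;0;0] (link 0 is ground)
L+ [2;0;0]
R(0,1)∈J1 [2;1;0]
L+ [3;1;0]
PS(0,2)∈J2 [3;1;1]
R(1,2)∈J1 [3;2;1]
mobility = 6 − 4 − 1 = 1

M = 1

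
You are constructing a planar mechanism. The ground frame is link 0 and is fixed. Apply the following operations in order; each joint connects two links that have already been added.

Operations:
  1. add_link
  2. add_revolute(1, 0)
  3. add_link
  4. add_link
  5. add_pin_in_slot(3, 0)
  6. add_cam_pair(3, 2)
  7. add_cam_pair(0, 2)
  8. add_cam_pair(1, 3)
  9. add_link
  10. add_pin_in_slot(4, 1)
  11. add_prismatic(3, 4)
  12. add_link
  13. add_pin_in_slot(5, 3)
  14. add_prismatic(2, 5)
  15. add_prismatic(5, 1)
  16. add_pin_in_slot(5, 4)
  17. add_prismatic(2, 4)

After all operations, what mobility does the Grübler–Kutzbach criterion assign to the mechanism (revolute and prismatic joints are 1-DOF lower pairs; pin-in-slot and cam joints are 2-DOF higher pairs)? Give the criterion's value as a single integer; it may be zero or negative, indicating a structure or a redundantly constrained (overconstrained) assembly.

link 0 = ground. State L|J1|J2 = 1|0|0
+link1  2|0|0
R(1,0) f=1→J1  2|1|0
+link2  3|1|0
+link3  4|1|0
PS(3,0) f=2→J2  4|1|1
C(3,2) f=2→J2  4|1|2
C(0,2) f=2→J2  4|1|3
C(1,3) f=2→J2  4|1|4
+link4  5|1|4
PS(4,1) f=2→J2  5|1|5
P(3,4) f=1→J1  5|2|5
+link5  6|2|5
PS(5,3) f=2→J2  6|2|6
P(2,5) f=1→J1  6|3|6
P(5,1) f=1→J1  6|4|6
PS(5,4) f=2→J2  6|4|7
P(2,4) f=1→J1  6|5|7
M = 3(6−1)−2·5−7 = 15−10−7 = -2

M = -2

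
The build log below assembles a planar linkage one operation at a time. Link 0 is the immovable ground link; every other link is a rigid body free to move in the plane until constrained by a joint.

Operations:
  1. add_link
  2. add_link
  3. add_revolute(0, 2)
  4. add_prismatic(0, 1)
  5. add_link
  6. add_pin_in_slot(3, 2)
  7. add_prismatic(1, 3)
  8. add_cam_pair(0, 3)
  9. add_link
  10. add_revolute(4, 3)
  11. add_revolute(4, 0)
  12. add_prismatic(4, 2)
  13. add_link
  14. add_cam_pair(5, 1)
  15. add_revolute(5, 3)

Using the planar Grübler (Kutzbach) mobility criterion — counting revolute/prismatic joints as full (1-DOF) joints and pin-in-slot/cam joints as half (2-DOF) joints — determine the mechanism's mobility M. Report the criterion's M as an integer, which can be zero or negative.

M = -2

ground; <1,0,0>
#1 <2,0,0>
#2 <3,0,0>
R:0↔2 J1 <3,1,0>
P:0↔1 J1 <3,2,0>
#3 <4,2,0>
PS:3↔2 J2 <4,2,1>
P:1↔3 J1 <4,3,1>
C:0↔3 J2 <4,3,2>
#4 <5,3,2>
R:4↔3 J1 <5,4,2>
R:4↔0 J1 <5,5,2>
P:4↔2 J1 <5,6,2>
#5 <6,6,2>
C:5↔1 J2 <6,6,3>
R:5↔3 J1 <6,7,3>
3×5 − 2×7 − 1×3 = -2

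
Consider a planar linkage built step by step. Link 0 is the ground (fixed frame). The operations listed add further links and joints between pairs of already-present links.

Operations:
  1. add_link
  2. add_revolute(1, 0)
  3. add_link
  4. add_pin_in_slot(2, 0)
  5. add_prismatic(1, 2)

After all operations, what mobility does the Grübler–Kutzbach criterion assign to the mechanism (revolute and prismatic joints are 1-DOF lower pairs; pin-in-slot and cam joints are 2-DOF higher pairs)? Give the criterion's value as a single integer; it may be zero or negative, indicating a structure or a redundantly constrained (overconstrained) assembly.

[1;0;0] (link 0 is ground)
L+ [2;0;0]
R(1,0)∈J1 [2;1;0]
L+ [3;1;0]
PS(2,0)∈J2 [3;1;1]
P(1,2)∈J1 [3;2;1]
mobility = 6 − 4 − 1 = 1

M = 1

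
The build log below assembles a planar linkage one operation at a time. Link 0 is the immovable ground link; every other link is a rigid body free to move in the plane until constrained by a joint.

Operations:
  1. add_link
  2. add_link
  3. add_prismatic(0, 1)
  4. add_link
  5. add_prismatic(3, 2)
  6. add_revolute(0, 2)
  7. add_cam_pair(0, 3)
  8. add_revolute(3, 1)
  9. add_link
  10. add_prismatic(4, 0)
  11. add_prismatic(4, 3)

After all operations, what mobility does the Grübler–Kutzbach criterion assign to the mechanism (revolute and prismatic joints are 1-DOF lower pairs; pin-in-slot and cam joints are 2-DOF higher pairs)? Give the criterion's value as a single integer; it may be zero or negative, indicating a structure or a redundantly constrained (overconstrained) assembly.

ground; <1,0,0>
#1 <2,0,0>
#2 <3,0,0>
P:0↔1 J1 <3,1,0>
#3 <4,1,0>
P:3↔2 J1 <4,2,0>
R:0↔2 J1 <4,3,0>
C:0↔3 J2 <4,3,1>
R:3↔1 J1 <4,4,1>
#4 <5,4,1>
P:4↔0 J1 <5,5,1>
P:4↔3 J1 <5,6,1>
3×4 − 2×6 − 1×1 = -1

M = -1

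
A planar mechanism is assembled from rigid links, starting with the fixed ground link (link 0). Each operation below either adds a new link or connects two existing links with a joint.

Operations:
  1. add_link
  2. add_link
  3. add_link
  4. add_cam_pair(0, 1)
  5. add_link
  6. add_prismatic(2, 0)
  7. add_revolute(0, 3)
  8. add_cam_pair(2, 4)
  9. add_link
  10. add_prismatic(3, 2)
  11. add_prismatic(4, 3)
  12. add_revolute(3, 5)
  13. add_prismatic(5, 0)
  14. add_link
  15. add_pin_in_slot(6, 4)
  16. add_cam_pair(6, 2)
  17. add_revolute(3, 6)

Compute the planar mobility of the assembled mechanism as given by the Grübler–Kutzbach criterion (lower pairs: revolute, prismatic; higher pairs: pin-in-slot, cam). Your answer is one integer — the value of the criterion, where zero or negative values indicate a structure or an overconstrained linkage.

M = 0

L=1 J1=0 J2=0
add link → L=2 J1=0 J2=0
add link → L=3 J1=0 J2=0
add link → L=4 J1=0 J2=0
C@0,1 dof=2 J2 → L=4 J1=0 J2=1
add link → L=5 J1=0 J2=1
P@2,0 dof=1 J1 → L=5 J1=1 J2=1
R@0,3 dof=1 J1 → L=5 J1=2 J2=1
C@2,4 dof=2 J2 → L=5 J1=2 J2=2
add link → L=6 J1=2 J2=2
P@3,2 dof=1 J1 → L=6 J1=3 J2=2
P@4,3 dof=1 J1 → L=6 J1=4 J2=2
R@3,5 dof=1 J1 → L=6 J1=5 J2=2
P@5,0 dof=1 J1 → L=6 J1=6 J2=2
add link → L=7 J1=6 J2=2
PS@6,4 dof=2 J2 → L=7 J1=6 J2=3
C@6,2 dof=2 J2 → L=7 J1=6 J2=4
R@3,6 dof=1 J1 → L=7 J1=7 J2=4
M=3(L−1)−2J1−J2=3·6−2·7−4=0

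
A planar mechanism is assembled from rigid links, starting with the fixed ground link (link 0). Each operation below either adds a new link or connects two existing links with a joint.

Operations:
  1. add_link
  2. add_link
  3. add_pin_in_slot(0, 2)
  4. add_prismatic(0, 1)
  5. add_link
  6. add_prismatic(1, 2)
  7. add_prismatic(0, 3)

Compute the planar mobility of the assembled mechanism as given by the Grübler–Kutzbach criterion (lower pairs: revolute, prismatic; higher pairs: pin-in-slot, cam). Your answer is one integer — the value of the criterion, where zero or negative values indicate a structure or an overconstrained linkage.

[1;0;0] (link 0 is ground)
L+ [2;0;0]
L+ [3;0;0]
PS(0,2)∈J2 [3;0;1]
P(0,1)∈J1 [3;1;1]
L+ [4;1;1]
P(1,2)∈J1 [4;2;1]
P(0,3)∈J1 [4;3;1]
mobility = 9 − 6 − 1 = 2

M = 2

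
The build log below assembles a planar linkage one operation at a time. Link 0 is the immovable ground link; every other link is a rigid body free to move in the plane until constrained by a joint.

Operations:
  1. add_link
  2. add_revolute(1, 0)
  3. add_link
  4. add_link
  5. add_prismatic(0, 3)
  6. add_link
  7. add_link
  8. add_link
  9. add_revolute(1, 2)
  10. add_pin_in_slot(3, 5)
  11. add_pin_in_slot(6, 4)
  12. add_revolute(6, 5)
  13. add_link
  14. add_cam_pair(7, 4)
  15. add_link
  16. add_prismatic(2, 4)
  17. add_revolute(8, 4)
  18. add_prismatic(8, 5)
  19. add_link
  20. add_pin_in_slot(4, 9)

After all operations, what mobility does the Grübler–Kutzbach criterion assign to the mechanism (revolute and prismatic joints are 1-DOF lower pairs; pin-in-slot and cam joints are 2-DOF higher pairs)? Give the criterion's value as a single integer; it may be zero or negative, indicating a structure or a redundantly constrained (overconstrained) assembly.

M = 9

L=1 J1=0 J2=0
add link → L=2 J1=0 J2=0
R@1,0 dof=1 J1 → L=2 J1=1 J2=0
add link → L=3 J1=1 J2=0
add link → L=4 J1=1 J2=0
P@0,3 dof=1 J1 → L=4 J1=2 J2=0
add link → L=5 J1=2 J2=0
add link → L=6 J1=2 J2=0
add link → L=7 J1=2 J2=0
R@1,2 dof=1 J1 → L=7 J1=3 J2=0
PS@3,5 dof=2 J2 → L=7 J1=3 J2=1
PS@6,4 dof=2 J2 → L=7 J1=3 J2=2
R@6,5 dof=1 J1 → L=7 J1=4 J2=2
add link → L=8 J1=4 J2=2
C@7,4 dof=2 J2 → L=8 J1=4 J2=3
add link → L=9 J1=4 J2=3
P@2,4 dof=1 J1 → L=9 J1=5 J2=3
R@8,4 dof=1 J1 → L=9 J1=6 J2=3
P@8,5 dof=1 J1 → L=9 J1=7 J2=3
add link → L=10 J1=7 J2=3
PS@4,9 dof=2 J2 → L=10 J1=7 J2=4
M=3(L−1)−2J1−J2=3·9−2·7−4=9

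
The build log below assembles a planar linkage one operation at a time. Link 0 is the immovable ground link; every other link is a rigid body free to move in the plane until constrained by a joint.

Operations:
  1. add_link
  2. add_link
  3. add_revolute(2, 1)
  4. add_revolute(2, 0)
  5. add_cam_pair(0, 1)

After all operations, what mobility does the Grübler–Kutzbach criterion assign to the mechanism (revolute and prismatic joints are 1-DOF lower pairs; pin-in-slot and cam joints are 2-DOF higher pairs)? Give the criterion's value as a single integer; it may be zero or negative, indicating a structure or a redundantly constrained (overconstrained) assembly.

ground; <1,0,0>
#1 <2,0,0>
#2 <3,0,0>
R:2↔1 J1 <3,1,0>
R:2↔0 J1 <3,2,0>
C:0↔1 J2 <3,2,1>
3×2 − 2×2 − 1×1 = 1

M = 1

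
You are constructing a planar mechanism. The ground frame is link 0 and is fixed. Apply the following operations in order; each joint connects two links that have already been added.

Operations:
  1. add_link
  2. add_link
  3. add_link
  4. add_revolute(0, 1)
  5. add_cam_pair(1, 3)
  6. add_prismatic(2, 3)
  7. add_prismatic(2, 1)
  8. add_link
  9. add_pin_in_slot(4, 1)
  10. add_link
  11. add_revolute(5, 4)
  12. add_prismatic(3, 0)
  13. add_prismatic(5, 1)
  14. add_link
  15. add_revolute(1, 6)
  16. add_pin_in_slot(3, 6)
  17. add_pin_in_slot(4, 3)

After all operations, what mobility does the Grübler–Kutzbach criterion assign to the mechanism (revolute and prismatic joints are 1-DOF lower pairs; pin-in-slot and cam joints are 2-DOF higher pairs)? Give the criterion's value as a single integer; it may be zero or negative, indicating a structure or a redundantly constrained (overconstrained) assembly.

[1;0;0] (link 0 is ground)
L+ [2;0;0]
L+ [3;0;0]
L+ [4;0;0]
R(0,1)∈J1 [4;1;0]
C(1,3)∈J2 [4;1;1]
P(2,3)∈J1 [4;2;1]
P(2,1)∈J1 [4;3;1]
L+ [5;3;1]
PS(4,1)∈J2 [5;3;2]
L+ [6;3;2]
R(5,4)∈J1 [6;4;2]
P(3,0)∈J1 [6;5;2]
P(5,1)∈J1 [6;6;2]
L+ [7;6;2]
R(1,6)∈J1 [7;7;2]
PS(3,6)∈J2 [7;7;3]
PS(4,3)∈J2 [7;7;4]
mobility = 18 − 14 − 4 = 0

M = 0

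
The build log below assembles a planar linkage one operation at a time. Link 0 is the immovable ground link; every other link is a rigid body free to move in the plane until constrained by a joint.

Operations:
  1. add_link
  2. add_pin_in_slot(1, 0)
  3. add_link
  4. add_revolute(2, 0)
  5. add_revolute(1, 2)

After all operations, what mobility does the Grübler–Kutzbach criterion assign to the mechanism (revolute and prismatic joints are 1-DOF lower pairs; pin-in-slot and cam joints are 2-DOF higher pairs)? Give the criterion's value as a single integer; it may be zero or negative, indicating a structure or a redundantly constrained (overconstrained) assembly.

M = 1

[1;0;0] (link 0 is ground)
L+ [2;0;0]
PS(1,0)∈J2 [2;0;1]
L+ [3;0;1]
R(2,0)∈J1 [3;1;1]
R(1,2)∈J1 [3;2;1]
mobility = 6 − 4 − 1 = 1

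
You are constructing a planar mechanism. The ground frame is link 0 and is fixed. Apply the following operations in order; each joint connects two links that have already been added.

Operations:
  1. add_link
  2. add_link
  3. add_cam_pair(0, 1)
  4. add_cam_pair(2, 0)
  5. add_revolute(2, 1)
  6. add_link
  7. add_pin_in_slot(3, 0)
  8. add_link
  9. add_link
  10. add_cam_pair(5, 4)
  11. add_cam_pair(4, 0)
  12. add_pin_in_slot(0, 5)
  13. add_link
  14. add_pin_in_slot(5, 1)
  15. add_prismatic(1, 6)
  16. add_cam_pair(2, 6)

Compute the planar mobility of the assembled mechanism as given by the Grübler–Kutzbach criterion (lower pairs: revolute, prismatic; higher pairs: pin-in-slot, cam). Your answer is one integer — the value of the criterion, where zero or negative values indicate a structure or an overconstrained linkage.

M = 6

link 0 = ground. State L|J1|J2 = 1|0|0
+link1  2|0|0
+link2  3|0|0
C(0,1) f=2→J2  3|0|1
C(2,0) f=2→J2  3|0|2
R(2,1) f=1→J1  3|1|2
+link3  4|1|2
PS(3,0) f=2→J2  4|1|3
+link4  5|1|3
+link5  6|1|3
C(5,4) f=2→J2  6|1|4
C(4,0) f=2→J2  6|1|5
PS(0,5) f=2→J2  6|1|6
+link6  7|1|6
PS(5,1) f=2→J2  7|1|7
P(1,6) f=1→J1  7|2|7
C(2,6) f=2→J2  7|2|8
M = 3(7−1)−2·2−8 = 18−4−8 = 6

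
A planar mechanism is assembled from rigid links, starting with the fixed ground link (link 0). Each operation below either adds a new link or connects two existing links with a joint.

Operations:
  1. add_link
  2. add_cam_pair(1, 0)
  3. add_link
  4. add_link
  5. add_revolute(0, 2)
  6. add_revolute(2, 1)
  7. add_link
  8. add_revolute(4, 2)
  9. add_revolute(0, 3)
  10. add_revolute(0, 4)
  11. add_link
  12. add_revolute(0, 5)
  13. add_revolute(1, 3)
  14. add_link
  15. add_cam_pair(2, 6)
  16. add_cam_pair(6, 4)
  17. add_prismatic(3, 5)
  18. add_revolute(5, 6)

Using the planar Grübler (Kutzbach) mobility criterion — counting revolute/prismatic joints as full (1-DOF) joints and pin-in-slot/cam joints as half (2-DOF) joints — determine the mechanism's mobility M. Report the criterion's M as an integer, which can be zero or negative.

M = -3

[1;0;0] (link 0 is ground)
L+ [2;0;0]
C(1,0)∈J2 [2;0;1]
L+ [3;0;1]
L+ [4;0;1]
R(0,2)∈J1 [4;1;1]
R(2,1)∈J1 [4;2;1]
L+ [5;2;1]
R(4,2)∈J1 [5;3;1]
R(0,3)∈J1 [5;4;1]
R(0,4)∈J1 [5;5;1]
L+ [6;5;1]
R(0,5)∈J1 [6;6;1]
R(1,3)∈J1 [6;7;1]
L+ [7;7;1]
C(2,6)∈J2 [7;7;2]
C(6,4)∈J2 [7;7;3]
P(3,5)∈J1 [7;8;3]
R(5,6)∈J1 [7;9;3]
mobility = 18 − 18 − 3 = -3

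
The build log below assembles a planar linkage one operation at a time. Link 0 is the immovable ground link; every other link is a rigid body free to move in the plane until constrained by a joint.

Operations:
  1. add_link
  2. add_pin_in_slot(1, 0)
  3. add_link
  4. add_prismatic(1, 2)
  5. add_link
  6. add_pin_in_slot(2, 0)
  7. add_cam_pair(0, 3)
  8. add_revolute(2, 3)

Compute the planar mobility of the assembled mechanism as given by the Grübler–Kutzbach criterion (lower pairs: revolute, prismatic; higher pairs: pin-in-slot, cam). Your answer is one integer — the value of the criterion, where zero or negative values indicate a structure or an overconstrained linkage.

(L,J1,J2)=(1,0,0); link0 fixed
link1: (2,0,0)
PS 1-0 [J2]: (2,0,1)
link2: (3,0,1)
P 1-2 [J1]: (3,1,1)
link3: (4,1,1)
PS 2-0 [J2]: (4,1,2)
C 0-3 [J2]: (4,1,3)
R 2-3 [J1]: (4,2,3)
Grübler: 3·3 − 2·2 − 3 = 2

M = 2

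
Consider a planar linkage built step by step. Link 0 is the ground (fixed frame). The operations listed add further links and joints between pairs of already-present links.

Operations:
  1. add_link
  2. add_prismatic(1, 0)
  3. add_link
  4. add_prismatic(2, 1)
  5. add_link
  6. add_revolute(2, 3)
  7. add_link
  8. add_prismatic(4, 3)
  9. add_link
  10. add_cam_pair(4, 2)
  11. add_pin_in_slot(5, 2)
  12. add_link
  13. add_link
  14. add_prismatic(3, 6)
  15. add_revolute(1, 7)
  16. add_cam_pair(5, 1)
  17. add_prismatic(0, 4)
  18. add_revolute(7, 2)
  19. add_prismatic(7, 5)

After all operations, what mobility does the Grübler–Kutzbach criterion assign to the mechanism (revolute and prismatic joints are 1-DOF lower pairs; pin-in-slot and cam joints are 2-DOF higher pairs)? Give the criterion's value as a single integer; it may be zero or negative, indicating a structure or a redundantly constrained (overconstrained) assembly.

(L,J1,J2)=(1,0,0); link0 fixed
link1: (2,0,0)
P 1-0 [J1]: (2,1,0)
link2: (3,1,0)
P 2-1 [J1]: (3,2,0)
link3: (4,2,0)
R 2-3 [J1]: (4,3,0)
link4: (5,3,0)
P 4-3 [J1]: (5,4,0)
link5: (6,4,0)
C 4-2 [J2]: (6,4,1)
PS 5-2 [J2]: (6,4,2)
link6: (7,4,2)
link7: (8,4,2)
P 3-6 [J1]: (8,5,2)
R 1-7 [J1]: (8,6,2)
C 5-1 [J2]: (8,6,3)
P 0-4 [J1]: (8,7,3)
R 7-2 [J1]: (8,8,3)
P 7-5 [J1]: (8,9,3)
Grübler: 3·7 − 2·9 − 3 = 0

M = 0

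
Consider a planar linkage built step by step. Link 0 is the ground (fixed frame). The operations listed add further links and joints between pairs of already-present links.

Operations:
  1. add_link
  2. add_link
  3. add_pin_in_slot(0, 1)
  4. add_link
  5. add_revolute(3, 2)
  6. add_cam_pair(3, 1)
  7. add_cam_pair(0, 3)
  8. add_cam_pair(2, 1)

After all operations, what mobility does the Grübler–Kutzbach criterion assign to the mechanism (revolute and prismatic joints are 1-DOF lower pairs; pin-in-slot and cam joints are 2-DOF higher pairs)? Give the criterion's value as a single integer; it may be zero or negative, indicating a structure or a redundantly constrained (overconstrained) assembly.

M = 3

(L,J1,J2)=(1,0,0); link0 fixed
link1: (2,0,0)
link2: (3,0,0)
PS 0-1 [J2]: (3,0,1)
link3: (4,0,1)
R 3-2 [J1]: (4,1,1)
C 3-1 [J2]: (4,1,2)
C 0-3 [J2]: (4,1,3)
C 2-1 [J2]: (4,1,4)
Grübler: 3·3 − 2·1 − 4 = 3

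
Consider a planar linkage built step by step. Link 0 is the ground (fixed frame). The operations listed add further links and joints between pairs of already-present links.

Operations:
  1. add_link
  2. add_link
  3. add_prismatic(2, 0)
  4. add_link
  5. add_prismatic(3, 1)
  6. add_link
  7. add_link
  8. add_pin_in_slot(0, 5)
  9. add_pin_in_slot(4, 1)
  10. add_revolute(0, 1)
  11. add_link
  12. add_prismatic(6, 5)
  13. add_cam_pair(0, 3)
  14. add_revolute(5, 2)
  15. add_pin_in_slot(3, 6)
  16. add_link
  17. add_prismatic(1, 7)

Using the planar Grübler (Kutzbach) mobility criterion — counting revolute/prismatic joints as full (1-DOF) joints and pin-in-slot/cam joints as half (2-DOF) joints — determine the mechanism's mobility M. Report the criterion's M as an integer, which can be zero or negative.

(L,J1,J2)=(1,0,0); link0 fixed
link1: (2,0,0)
link2: (3,0,0)
P 2-0 [J1]: (3,1,0)
link3: (4,1,0)
P 3-1 [J1]: (4,2,0)
link4: (5,2,0)
link5: (6,2,0)
PS 0-5 [J2]: (6,2,1)
PS 4-1 [J2]: (6,2,2)
R 0-1 [J1]: (6,3,2)
link6: (7,3,2)
P 6-5 [J1]: (7,4,2)
C 0-3 [J2]: (7,4,3)
R 5-2 [J1]: (7,5,3)
PS 3-6 [J2]: (7,5,4)
link7: (8,5,4)
P 1-7 [J1]: (8,6,4)
Grübler: 3·7 − 2·6 − 4 = 5

M = 5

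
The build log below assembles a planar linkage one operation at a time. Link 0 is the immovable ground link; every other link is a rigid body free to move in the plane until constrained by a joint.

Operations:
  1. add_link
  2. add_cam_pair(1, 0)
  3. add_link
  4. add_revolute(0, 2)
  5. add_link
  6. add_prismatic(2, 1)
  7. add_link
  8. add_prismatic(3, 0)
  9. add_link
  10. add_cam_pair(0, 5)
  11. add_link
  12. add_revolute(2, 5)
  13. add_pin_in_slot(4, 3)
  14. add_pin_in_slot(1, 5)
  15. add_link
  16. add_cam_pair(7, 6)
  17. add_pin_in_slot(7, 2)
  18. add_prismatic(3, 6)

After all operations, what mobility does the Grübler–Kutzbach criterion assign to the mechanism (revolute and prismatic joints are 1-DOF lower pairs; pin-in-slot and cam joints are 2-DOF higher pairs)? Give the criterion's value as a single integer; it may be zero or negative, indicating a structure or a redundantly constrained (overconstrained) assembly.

link 0 = ground. State L|J1|J2 = 1|0|0
+link1  2|0|0
C(1,0) f=2→J2  2|0|1
+link2  3|0|1
R(0,2) f=1→J1  3|1|1
+link3  4|1|1
P(2,1) f=1→J1  4|2|1
+link4  5|2|1
P(3,0) f=1→J1  5|3|1
+link5  6|3|1
C(0,5) f=2→J2  6|3|2
+link6  7|3|2
R(2,5) f=1→J1  7|4|2
PS(4,3) f=2→J2  7|4|3
PS(1,5) f=2→J2  7|4|4
+link7  8|4|4
C(7,6) f=2→J2  8|4|5
PS(7,2) f=2→J2  8|4|6
P(3,6) f=1→J1  8|5|6
M = 3(8−1)−2·5−6 = 21−10−6 = 5

M = 5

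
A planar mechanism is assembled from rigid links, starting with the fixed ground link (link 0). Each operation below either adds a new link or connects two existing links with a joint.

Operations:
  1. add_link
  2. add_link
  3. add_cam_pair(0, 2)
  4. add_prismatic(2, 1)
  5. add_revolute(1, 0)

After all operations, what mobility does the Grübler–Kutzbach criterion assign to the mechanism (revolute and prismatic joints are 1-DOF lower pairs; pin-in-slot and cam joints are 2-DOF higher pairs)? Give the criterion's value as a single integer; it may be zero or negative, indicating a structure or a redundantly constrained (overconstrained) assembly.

M = 1

L=1 J1=0 J2=0
add link → L=2 J1=0 J2=0
add link → L=3 J1=0 J2=0
C@0,2 dof=2 J2 → L=3 J1=0 J2=1
P@2,1 dof=1 J1 → L=3 J1=1 J2=1
R@1,0 dof=1 J1 → L=3 J1=2 J2=1
M=3(L−1)−2J1−J2=3·2−2·2−1=1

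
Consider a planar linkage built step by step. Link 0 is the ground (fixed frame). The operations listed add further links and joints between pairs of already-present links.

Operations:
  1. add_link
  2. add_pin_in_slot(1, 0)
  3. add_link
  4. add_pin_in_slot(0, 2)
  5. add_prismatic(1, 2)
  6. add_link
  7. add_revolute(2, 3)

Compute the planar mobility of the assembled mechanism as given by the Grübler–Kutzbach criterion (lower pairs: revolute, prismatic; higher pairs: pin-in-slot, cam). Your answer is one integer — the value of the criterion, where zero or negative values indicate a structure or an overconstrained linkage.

M = 3

link 0 = ground. State L|J1|J2 = 1|0|0
+link1  2|0|0
PS(1,0) f=2→J2  2|0|1
+link2  3|0|1
PS(0,2) f=2→J2  3|0|2
P(1,2) f=1→J1  3|1|2
+link3  4|1|2
R(2,3) f=1→J1  4|2|2
M = 3(4−1)−2·2−2 = 9−4−2 = 3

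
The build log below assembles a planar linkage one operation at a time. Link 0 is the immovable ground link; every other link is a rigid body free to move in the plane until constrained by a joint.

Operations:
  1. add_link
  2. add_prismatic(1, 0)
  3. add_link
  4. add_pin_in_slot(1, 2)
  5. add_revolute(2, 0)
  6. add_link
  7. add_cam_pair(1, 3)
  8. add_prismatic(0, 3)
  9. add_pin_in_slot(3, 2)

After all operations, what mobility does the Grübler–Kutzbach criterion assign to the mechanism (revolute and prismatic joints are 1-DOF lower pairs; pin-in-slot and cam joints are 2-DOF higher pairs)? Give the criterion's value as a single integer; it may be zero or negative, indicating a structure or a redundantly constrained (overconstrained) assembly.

M = 0

link 0 = ground. State L|J1|J2 = 1|0|0
+link1  2|0|0
P(1,0) f=1→J1  2|1|0
+link2  3|1|0
PS(1,2) f=2→J2  3|1|1
R(2,0) f=1→J1  3|2|1
+link3  4|2|1
C(1,3) f=2→J2  4|2|2
P(0,3) f=1→J1  4|3|2
PS(3,2) f=2→J2  4|3|3
M = 3(4−1)−2·3−3 = 9−6−3 = 0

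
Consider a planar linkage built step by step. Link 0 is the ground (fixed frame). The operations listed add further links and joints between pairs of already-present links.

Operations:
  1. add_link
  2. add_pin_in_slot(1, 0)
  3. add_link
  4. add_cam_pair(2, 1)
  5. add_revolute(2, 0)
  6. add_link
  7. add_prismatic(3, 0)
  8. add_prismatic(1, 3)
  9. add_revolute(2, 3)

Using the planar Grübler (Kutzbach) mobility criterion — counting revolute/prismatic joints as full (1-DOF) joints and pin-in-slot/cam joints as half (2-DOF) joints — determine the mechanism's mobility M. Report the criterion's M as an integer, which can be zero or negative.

(L,J1,J2)=(1,0,0); link0 fixed
link1: (2,0,0)
PS 1-0 [J2]: (2,0,1)
link2: (3,0,1)
C 2-1 [J2]: (3,0,2)
R 2-0 [J1]: (3,1,2)
link3: (4,1,2)
P 3-0 [J1]: (4,2,2)
P 1-3 [J1]: (4,3,2)
R 2-3 [J1]: (4,4,2)
Grübler: 3·3 − 2·4 − 2 = -1

M = -1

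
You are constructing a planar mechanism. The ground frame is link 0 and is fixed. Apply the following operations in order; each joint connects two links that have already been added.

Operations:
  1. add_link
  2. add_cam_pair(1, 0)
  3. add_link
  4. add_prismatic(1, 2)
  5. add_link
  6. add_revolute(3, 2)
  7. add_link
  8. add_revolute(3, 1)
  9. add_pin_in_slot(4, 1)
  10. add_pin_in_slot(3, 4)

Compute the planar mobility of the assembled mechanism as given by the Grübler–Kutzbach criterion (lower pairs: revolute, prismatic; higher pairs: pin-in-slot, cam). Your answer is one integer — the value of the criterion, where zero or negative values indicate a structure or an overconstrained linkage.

(L,J1,J2)=(1,0,0); link0 fixed
link1: (2,0,0)
C 1-0 [J2]: (2,0,1)
link2: (3,0,1)
P 1-2 [J1]: (3,1,1)
link3: (4,1,1)
R 3-2 [J1]: (4,2,1)
link4: (5,2,1)
R 3-1 [J1]: (5,3,1)
PS 4-1 [J2]: (5,3,2)
PS 3-4 [J2]: (5,3,3)
Grübler: 3·4 − 2·3 − 3 = 3

M = 3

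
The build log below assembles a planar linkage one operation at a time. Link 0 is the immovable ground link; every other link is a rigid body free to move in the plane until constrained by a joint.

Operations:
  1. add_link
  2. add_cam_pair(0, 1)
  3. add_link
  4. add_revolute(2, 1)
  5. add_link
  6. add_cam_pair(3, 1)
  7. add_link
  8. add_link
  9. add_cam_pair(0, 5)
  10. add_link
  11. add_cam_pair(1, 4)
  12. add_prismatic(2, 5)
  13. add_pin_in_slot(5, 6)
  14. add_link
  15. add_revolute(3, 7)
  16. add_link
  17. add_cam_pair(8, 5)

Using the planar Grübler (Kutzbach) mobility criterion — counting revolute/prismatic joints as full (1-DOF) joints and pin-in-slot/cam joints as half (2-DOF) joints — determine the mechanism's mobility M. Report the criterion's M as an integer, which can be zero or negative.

(L,J1,J2)=(1,0,0); link0 fixed
link1: (2,0,0)
C 0-1 [J2]: (2,0,1)
link2: (3,0,1)
R 2-1 [J1]: (3,1,1)
link3: (4,1,1)
C 3-1 [J2]: (4,1,2)
link4: (5,1,2)
link5: (6,1,2)
C 0-5 [J2]: (6,1,3)
link6: (7,1,3)
C 1-4 [J2]: (7,1,4)
P 2-5 [J1]: (7,2,4)
PS 5-6 [J2]: (7,2,5)
link7: (8,2,5)
R 3-7 [J1]: (8,3,5)
link8: (9,3,5)
C 8-5 [J2]: (9,3,6)
Grübler: 3·8 − 2·3 − 6 = 12

M = 12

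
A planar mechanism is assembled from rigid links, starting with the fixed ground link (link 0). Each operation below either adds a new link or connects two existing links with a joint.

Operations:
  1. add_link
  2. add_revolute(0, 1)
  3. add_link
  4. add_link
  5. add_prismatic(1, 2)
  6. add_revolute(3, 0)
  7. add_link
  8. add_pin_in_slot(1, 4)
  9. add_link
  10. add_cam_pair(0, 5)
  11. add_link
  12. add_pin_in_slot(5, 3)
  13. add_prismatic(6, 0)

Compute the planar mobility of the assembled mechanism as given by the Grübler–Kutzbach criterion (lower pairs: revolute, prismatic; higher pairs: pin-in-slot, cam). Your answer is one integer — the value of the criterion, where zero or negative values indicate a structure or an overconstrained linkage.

link 0 = ground. State L|J1|J2 = 1|0|0
+link1  2|0|0
R(0,1) f=1→J1  2|1|0
+link2  3|1|0
+link3  4|1|0
P(1,2) f=1→J1  4|2|0
R(3,0) f=1→J1  4|3|0
+link4  5|3|0
PS(1,4) f=2→J2  5|3|1
+link5  6|3|1
C(0,5) f=2→J2  6|3|2
+link6  7|3|2
PS(5,3) f=2→J2  7|3|3
P(6,0) f=1→J1  7|4|3
M = 3(7−1)−2·4−3 = 18−8−3 = 7

M = 7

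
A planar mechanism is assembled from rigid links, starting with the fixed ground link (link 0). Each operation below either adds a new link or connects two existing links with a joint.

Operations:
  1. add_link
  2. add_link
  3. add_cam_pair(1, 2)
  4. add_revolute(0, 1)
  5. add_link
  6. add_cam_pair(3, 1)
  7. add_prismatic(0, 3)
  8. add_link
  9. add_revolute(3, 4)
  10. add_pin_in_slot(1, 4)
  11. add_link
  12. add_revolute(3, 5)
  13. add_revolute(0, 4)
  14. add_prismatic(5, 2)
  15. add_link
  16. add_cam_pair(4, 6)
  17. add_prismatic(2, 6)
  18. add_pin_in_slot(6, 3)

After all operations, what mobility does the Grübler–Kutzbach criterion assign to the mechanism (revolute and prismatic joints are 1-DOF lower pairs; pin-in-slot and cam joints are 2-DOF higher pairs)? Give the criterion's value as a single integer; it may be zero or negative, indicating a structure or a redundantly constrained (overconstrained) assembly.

L=1 J1=0 J2=0
add link → L=2 J1=0 J2=0
add link → L=3 J1=0 J2=0
C@1,2 dof=2 J2 → L=3 J1=0 J2=1
R@0,1 dof=1 J1 → L=3 J1=1 J2=1
add link → L=4 J1=1 J2=1
C@3,1 dof=2 J2 → L=4 J1=1 J2=2
P@0,3 dof=1 J1 → L=4 J1=2 J2=2
add link → L=5 J1=2 J2=2
R@3,4 dof=1 J1 → L=5 J1=3 J2=2
PS@1,4 dof=2 J2 → L=5 J1=3 J2=3
add link → L=6 J1=3 J2=3
R@3,5 dof=1 J1 → L=6 J1=4 J2=3
R@0,4 dof=1 J1 → L=6 J1=5 J2=3
P@5,2 dof=1 J1 → L=6 J1=6 J2=3
add link → L=7 J1=6 J2=3
C@4,6 dof=2 J2 → L=7 J1=6 J2=4
P@2,6 dof=1 J1 → L=7 J1=7 J2=4
PS@6,3 dof=2 J2 → L=7 J1=7 J2=5
M=3(L−1)−2J1−J2=3·6−2·7−5=-1

M = -1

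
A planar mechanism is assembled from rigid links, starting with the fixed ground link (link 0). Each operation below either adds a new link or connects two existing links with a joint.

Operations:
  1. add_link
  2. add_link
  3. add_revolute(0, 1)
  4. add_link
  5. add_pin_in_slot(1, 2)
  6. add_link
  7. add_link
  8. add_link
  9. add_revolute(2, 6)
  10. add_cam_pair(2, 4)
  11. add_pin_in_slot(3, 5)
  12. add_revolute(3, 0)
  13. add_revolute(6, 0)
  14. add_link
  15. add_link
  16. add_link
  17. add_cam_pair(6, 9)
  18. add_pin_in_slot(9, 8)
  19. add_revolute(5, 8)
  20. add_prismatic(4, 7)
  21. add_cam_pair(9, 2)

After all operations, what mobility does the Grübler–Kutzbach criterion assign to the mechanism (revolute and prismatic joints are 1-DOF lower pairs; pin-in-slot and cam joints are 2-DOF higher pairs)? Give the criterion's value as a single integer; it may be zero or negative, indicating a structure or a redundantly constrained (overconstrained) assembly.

(L,J1,J2)=(1,0,0); link0 fixed
link1: (2,0,0)
link2: (3,0,0)
R 0-1 [J1]: (3,1,0)
link3: (4,1,0)
PS 1-2 [J2]: (4,1,1)
link4: (5,1,1)
link5: (6,1,1)
link6: (7,1,1)
R 2-6 [J1]: (7,2,1)
C 2-4 [J2]: (7,2,2)
PS 3-5 [J2]: (7,2,3)
R 3-0 [J1]: (7,3,3)
R 6-0 [J1]: (7,4,3)
link7: (8,4,3)
link8: (9,4,3)
link9: (10,4,3)
C 6-9 [J2]: (10,4,4)
PS 9-8 [J2]: (10,4,5)
R 5-8 [J1]: (10,5,5)
P 4-7 [J1]: (10,6,5)
C 9-2 [J2]: (10,6,6)
Grübler: 3·9 − 2·6 − 6 = 9

M = 9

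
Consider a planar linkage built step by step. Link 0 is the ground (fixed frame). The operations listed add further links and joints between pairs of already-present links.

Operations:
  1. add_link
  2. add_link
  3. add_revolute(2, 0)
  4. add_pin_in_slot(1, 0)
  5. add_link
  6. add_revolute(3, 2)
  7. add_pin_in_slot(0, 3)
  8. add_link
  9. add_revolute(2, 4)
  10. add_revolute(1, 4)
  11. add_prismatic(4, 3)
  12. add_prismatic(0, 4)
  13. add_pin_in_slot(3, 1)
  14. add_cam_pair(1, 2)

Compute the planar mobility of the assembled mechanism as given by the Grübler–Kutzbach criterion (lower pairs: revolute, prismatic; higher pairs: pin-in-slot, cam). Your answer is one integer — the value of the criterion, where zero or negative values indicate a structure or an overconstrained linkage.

link 0 = ground. State L|J1|J2 = 1|0|0
+link1  2|0|0
+link2  3|0|0
R(2,0) f=1→J1  3|1|0
PS(1,0) f=2→J2  3|1|1
+link3  4|1|1
R(3,2) f=1→J1  4|2|1
PS(0,3) f=2→J2  4|2|2
+link4  5|2|2
R(2,4) f=1→J1  5|3|2
R(1,4) f=1→J1  5|4|2
P(4,3) f=1→J1  5|5|2
P(0,4) f=1→J1  5|6|2
PS(3,1) f=2→J2  5|6|3
C(1,2) f=2→J2  5|6|4
M = 3(5−1)−2·6−4 = 12−12−4 = -4

M = -4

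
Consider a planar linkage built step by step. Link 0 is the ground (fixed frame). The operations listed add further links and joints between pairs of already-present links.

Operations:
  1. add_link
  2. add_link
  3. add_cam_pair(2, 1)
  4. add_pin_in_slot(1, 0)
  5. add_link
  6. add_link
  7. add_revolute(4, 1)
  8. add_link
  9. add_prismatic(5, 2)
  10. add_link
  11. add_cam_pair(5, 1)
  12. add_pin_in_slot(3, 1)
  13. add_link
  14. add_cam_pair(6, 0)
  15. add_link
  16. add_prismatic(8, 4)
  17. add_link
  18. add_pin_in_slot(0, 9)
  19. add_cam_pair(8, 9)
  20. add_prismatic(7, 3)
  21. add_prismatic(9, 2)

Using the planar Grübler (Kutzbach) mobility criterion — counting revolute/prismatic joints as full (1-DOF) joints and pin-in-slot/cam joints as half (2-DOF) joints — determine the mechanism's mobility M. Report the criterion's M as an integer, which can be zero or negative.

ground; <1,0,0>
#1 <2,0,0>
#2 <3,0,0>
C:2↔1 J2 <3,0,1>
PS:1↔0 J2 <3,0,2>
#3 <4,0,2>
#4 <5,0,2>
R:4↔1 J1 <5,1,2>
#5 <6,1,2>
P:5↔2 J1 <6,2,2>
#6 <7,2,2>
C:5↔1 J2 <7,2,3>
PS:3↔1 J2 <7,2,4>
#7 <8,2,4>
C:6↔0 J2 <8,2,5>
#8 <9,2,5>
P:8↔4 J1 <9,3,5>
#9 <10,3,5>
PS:0↔9 J2 <10,3,6>
C:8↔9 J2 <10,3,7>
P:7↔3 J1 <10,4,7>
P:9↔2 J1 <10,5,7>
3×9 − 2×5 − 1×7 = 10

M = 10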